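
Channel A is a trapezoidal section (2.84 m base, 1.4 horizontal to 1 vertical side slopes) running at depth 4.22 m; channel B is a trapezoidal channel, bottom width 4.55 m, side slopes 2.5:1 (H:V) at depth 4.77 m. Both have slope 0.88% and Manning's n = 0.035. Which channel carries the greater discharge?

channel B

Channel A: With bottom width b = 2.84 m and side slope z = 1.4: A = (b + zy)y = (2.84 + 1.4×4.22)×4.22 = 36.92 m²; P = b + 2y√(1+z²) = 2.84 + 2×4.22×1.72 = 17.36 m. Hydraulic radius R = A/P = 36.92/17.36 = 2.126 m. Q_A = (1/0.035)·36.92·2.126^(2/3)·√0.0088 = 163.6 m³/s.
Channel B: With bottom width b = 4.55 m and side slope z = 2.5: A = (b + zy)y = (4.55 + 2.5×4.77)×4.77 = 78.59 m²; P = b + 2y√(1+z²) = 4.55 + 2×4.77×2.693 = 30.24 m. Hydraulic radius R = A/P = 78.59/30.24 = 2.599 m. Q_B = (1/0.035)·78.59·2.599^(2/3)·√0.0088 = 398.2 m³/s.
Q_A = 163.6 m³/s vs Q_B = 398.2 m³/s, so channel B carries more.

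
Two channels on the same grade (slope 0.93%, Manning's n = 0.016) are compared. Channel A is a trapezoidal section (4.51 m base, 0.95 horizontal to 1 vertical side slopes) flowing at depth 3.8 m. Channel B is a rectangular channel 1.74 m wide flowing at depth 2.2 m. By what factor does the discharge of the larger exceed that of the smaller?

Channel A: With bottom width b = 4.51 m and side slope z = 0.95: A = (b + zy)y = (4.51 + 0.95×3.8)×3.8 = 30.86 m²; P = b + 2y√(1+z²) = 4.51 + 2×3.8×1.379 = 14.99 m. Hydraulic radius R = A/P = 30.86/14.99 = 2.058 m. Q_A = (1/0.016)·30.86·2.058^(2/3)·√0.0093 = 300.9 m³/s.
Channel B: Flow area A = b·y = 1.74 × 2.2 = 3.828 m². Wetted perimeter P = b + 2y = 1.74 + 2×2.2 = 6.14 m. Hydraulic radius R = A/P = 3.828/6.14 = 0.6235 m. Q_B = (1/0.016)·3.828·0.6235^(2/3)·√0.0093 = 16.84 m³/s.
The larger discharge is 300.9 m³/s and the smaller is 16.84 m³/s; the ratio is 17.9.

17.9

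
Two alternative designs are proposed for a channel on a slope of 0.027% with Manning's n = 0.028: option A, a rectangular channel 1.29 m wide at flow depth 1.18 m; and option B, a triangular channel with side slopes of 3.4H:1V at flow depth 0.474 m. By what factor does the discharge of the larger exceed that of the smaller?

Channel A: Flow area A = b·y = 1.29 × 1.18 = 1.522 m². Wetted perimeter P = b + 2y = 1.29 + 2×1.18 = 3.65 m. Hydraulic radius R = A/P = 1.522/3.65 = 0.417 m. Q_A = (1/0.028)·1.522·0.417^(2/3)·√0.00027 = 0.4986 m³/s.
Channel B: For a triangular section with side slope z = 3.4: A = zy² = 3.4×0.474² = 0.7639 m²; P = 2y√(1+z²) = 2×0.474×3.544 = 3.36 m. Hydraulic radius R = A/P = 0.7639/3.36 = 0.2274 m. Q_B = (1/0.028)·0.7639·0.2274^(2/3)·√0.00027 = 0.167 m³/s.
The larger discharge is 0.4986 m³/s and the smaller is 0.167 m³/s; the ratio is 2.99.

2.99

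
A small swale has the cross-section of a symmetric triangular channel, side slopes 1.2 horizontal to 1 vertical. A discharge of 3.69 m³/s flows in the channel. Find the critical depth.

At critical depth, Q² T / (g A³) = 1, i.e. A³/T = Q²/g = 3.69²/9.81 = 1.388.
At y = 1.33 m: A³/T = 2.996 — too large.
At y = 0.946 m: A³/T = 0.5455 — too small.
At y = 1.14 m: A³/T = 1.386 — matches.

y_c = 1.14 m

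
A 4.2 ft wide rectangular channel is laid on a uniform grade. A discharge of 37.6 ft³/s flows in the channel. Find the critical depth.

y_c = 1.36 ft

For a rectangular channel, critical depth y_c = (q²/g)^(1/3) where q = Q/b = 37.6/4.2 = 8.952 ft²/s.
So y_c = (8.952²/32.2)^(1/3) = 1.36 ft.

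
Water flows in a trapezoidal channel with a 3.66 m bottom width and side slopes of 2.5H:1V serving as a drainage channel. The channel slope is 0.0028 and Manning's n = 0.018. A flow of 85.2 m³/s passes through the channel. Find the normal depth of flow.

y_n = 2.4 m

Manning's equation rearranged: A R^(2/3) = nQ / (1·√S) = 0.018 × 85.2 / (√0.0028) = 28.98.
Trying y = 2.92 m: A R^(2/3) = 44.7 — high.
Trying y = 1.68 m: A R^(2/3) = 13.55 — low.
Trying y = 2.4 m: A R^(2/3) = 28.99 — matches.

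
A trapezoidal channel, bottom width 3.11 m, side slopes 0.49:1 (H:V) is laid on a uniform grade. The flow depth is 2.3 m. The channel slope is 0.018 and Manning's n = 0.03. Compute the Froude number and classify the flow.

supercritical

With bottom width b = 3.11 m and side slope z = 0.49: A = (b + zy)y = (3.11 + 0.49×2.3)×2.3 = 9.745 m²; P = b + 2y√(1+z²) = 3.11 + 2×2.3×1.114 = 8.233 m.
Hydraulic radius R = A/P = 9.745/8.233 = 1.184 m.
V = (1/n) R^(2/3) √S = (1/0.03) × 1.184^(2/3) × √0.018 = 5.004 m/s. Hydraulic depth D_h = A/T = 9.745/5.364 = 1.817 m.
Froude number Fr = V/√(g·D_h) = 5.004/√(9.81×1.817) = 1.19, which is greater than 1, so the flow is supercritical.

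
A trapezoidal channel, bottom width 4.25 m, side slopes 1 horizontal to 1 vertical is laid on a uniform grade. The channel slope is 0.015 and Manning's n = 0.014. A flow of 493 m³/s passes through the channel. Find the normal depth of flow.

Manning's equation rearranged: A R^(2/3) = nQ / (1·√S) = 0.014 × 493 / (√0.015) = 56.35.
Trying y = 5.2 m: A R^(2/3) = 92.73 — too large.
Trying y = 4.07 m: A R^(2/3) = 56.38 — ≈ 56.35.

y_n = 4.07 m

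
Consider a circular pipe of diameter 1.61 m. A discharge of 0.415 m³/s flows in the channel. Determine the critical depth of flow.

y_c = 0.316 m

At critical depth, Q² T / (g A³) = 1, i.e. A³/T = Q²/g = 0.415²/9.81 = 0.01756.
Trying y = 0.236 m: A³/T = 0.005577 — low.
Trying y = 0.316 m: A³/T = 0.01756 — close enough.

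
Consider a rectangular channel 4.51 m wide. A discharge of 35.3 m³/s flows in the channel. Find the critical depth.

y_c = 1.84 m

For a rectangular channel, critical depth y_c = (q²/g)^(1/3) where q = Q/b = 35.3/4.51 = 7.827 m²/s.
So y_c = (7.827²/9.81)^(1/3) = 1.84 m.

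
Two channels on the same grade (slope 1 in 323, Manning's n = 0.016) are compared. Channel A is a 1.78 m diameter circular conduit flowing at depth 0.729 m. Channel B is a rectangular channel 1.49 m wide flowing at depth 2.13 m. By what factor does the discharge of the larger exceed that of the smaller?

4.18

Channel A: For a circular section of diameter D = 1.78 m at depth y = 0.729 m, the central angle is θ = 2 arccos(1 − 2y/D) = 2.778 rad. Then A = (D²/8)(θ − sin θ) = 0.9592 m² and P = Dθ/2 = 2.472 m. Hydraulic radius R = A/P = 0.9592/2.472 = 0.388 m. Q_A = (1/0.016)·0.9592·0.388^(2/3)·√0.003096 = 1.775 m³/s.
Channel B: Flow area A = b·y = 1.49 × 2.13 = 3.174 m². Wetted perimeter P = b + 2y = 1.49 + 2×2.13 = 5.75 m. Hydraulic radius R = A/P = 3.174/5.75 = 0.5519 m. Q_B = (1/0.016)·3.174·0.5519^(2/3)·√0.003096 = 7.426 m³/s.
The larger discharge is 7.426 m³/s and the smaller is 1.775 m³/s; the ratio is 4.18.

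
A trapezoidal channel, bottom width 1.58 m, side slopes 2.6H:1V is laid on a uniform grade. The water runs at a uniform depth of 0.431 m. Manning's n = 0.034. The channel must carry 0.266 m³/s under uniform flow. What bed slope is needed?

S = 0.000311

With bottom width b = 1.58 m and side slope z = 2.6: A = (b + zy)y = (1.58 + 2.6×0.431)×0.431 = 1.164 m²; P = b + 2y√(1+z²) = 1.58 + 2×0.431×2.786 = 3.981 m.
Hydraulic radius R = A/P = 1.164/3.981 = 0.2924 m.
From Manning's equation, S = [nQ / (1 A R^(2/3))]² = [0.034 × 0.266 / (1 × 1.164 × 0.2924^(2/3))]² = 0.000311.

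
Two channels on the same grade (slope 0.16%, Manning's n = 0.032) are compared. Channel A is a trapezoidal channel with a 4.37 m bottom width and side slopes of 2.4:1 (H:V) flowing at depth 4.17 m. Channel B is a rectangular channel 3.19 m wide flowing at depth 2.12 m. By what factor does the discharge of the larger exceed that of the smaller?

Channel A: With bottom width b = 4.37 m and side slope z = 2.4: A = (b + zy)y = (4.37 + 2.4×4.17)×4.17 = 59.96 m²; P = b + 2y√(1+z²) = 4.37 + 2×4.17×2.6 = 26.05 m. Hydraulic radius R = A/P = 59.96/26.05 = 2.301 m. Q_A = (1/0.032)·59.96·2.301^(2/3)·√0.0016 = 130.6 m³/s.
Channel B: Flow area A = b·y = 3.19 × 2.12 = 6.763 m². Wetted perimeter P = b + 2y = 3.19 + 2×2.12 = 7.43 m. Hydraulic radius R = A/P = 6.763/7.43 = 0.9102 m. Q_B = (1/0.032)·6.763·0.9102^(2/3)·√0.0016 = 7.94 m³/s.
The larger discharge is 130.6 m³/s and the smaller is 7.94 m³/s; the ratio is 16.5.

16.5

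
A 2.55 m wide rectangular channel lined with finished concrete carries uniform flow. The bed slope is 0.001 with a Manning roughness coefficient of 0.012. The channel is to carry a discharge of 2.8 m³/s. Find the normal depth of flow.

y_n = 0.705 m

Manning's equation rearranged: A R^(2/3) = nQ / (1·√S) = 0.012 × 2.8 / (√0.001) = 1.063.
At y = 0.566 m: A R^(2/3) = 0.773 — low.
At y = 0.815 m: A R^(2/3) = 1.304 — high.
At y = 0.705 m: A R^(2/3) = 1.062 — ≈ 1.063.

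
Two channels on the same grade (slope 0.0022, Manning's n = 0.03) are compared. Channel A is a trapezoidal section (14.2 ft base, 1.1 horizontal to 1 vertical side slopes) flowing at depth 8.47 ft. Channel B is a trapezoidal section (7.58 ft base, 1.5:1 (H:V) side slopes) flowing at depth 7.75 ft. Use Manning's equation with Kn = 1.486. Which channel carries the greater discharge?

channel A

Channel A: With bottom width b = 14.2 ft and side slope z = 1.1: A = (b + zy)y = (14.2 + 1.1×8.47)×8.47 = 199.2 ft²; P = b + 2y√(1+z²) = 14.2 + 2×8.47×1.487 = 39.38 ft. Hydraulic radius R = A/P = 199.2/39.38 = 5.058 ft. Q_A = (1.486/0.03)·199.2·5.058^(2/3)·√0.0022 = 1364 ft³/s.
Channel B: With bottom width b = 7.58 ft and side slope z = 1.5: A = (b + zy)y = (7.58 + 1.5×7.75)×7.75 = 148.8 ft²; P = b + 2y√(1+z²) = 7.58 + 2×7.75×1.803 = 35.52 ft. Hydraulic radius R = A/P = 148.8/35.52 = 4.19 ft. Q_B = (1.486/0.03)·148.8·4.19^(2/3)·√0.0022 = 898.7 ft³/s.
Q_A = 1364 ft³/s vs Q_B = 898.7 ft³/s, so channel A carries more.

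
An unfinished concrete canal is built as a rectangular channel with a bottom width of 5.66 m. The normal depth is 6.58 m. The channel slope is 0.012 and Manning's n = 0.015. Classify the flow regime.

Flow area A = b·y = 5.66 × 6.58 = 37.24 m². Wetted perimeter P = b + 2y = 5.66 + 2×6.58 = 18.82 m.
Hydraulic radius R = A/P = 37.24/18.82 = 1.979 m.
V = (1/n) R^(2/3) √S = (1/0.015) × 1.979^(2/3) × √0.012 = 11.51 m/s. Hydraulic depth D_h = A/T = 37.24/5.66 = 6.58 m.
Froude number Fr = V/√(g·D_h) = 11.51/√(9.81×6.58) = 1.43, which is greater than 1, so the flow is supercritical.

supercritical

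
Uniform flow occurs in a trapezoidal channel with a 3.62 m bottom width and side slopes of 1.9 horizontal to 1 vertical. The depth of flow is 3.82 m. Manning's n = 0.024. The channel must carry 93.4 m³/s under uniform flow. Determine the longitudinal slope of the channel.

With bottom width b = 3.62 m and side slope z = 1.9: A = (b + zy)y = (3.62 + 1.9×3.82)×3.82 = 41.55 m²; P = b + 2y√(1+z²) = 3.62 + 2×3.82×2.147 = 20.02 m.
Hydraulic radius R = A/P = 41.55/20.02 = 2.075 m.
From Manning's equation, S = [nQ / (1 A R^(2/3))]² = [0.024 × 93.4 / (1 × 41.55 × 2.075^(2/3))]² = 0.0011.

S = 0.0011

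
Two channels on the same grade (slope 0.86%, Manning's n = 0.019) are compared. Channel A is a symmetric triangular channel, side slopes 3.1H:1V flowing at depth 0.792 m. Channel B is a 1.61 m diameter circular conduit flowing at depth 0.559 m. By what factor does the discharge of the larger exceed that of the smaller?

Channel A: For a triangular section with side slope z = 3.1: A = zy² = 3.1×0.792² = 1.945 m²; P = 2y√(1+z²) = 2×0.792×3.257 = 5.16 m. Hydraulic radius R = A/P = 1.945/5.16 = 0.3769 m. Q_A = (1/0.019)·1.945·0.3769^(2/3)·√0.0086 = 4.952 m³/s.
Channel B: For a circular section of diameter D = 1.61 m at depth y = 0.559 m, the central angle is θ = 2 arccos(1 − 2y/D) = 2.52 rad. Then A = (D²/8)(θ − sin θ) = 0.6281 m² and P = Dθ/2 = 2.029 m. Hydraulic radius R = A/P = 0.6281/2.029 = 0.3096 m. Q_B = (1/0.019)·0.6281·0.3096^(2/3)·√0.0086 = 1.403 m³/s.
The larger discharge is 4.952 m³/s and the smaller is 1.403 m³/s; the ratio is 3.53.

3.53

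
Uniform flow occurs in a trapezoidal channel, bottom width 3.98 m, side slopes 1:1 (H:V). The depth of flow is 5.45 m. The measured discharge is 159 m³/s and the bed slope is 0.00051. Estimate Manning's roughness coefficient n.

n = 0.014

With bottom width b = 3.98 m and side slope z = 1: A = (b + zy)y = (3.98 + 1×5.45)×5.45 = 51.39 m²; P = b + 2y√(1+z²) = 3.98 + 2×5.45×1.414 = 19.39 m.
Hydraulic radius R = A/P = 51.39/19.39 = 2.65 m.
Rearranging Manning's equation: n = (1/Q) A R^(2/3) S^(1/2) = (1/159) × 51.39 × 2.65^(2/3) × √0.00051 = 0.014.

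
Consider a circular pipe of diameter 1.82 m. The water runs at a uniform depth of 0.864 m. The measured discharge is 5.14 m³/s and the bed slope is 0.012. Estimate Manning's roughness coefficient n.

n = 0.015

For a circular section of diameter D = 1.82 m at depth y = 0.864 m, the central angle is θ = 2 arccos(1 − 2y/D) = 3.04 rad. Then A = (D²/8)(θ − sin θ) = 1.217 m² and P = Dθ/2 = 2.767 m.
Hydraulic radius R = A/P = 1.217/2.767 = 0.4399 m.
Rearranging Manning's equation: n = (1/Q) A R^(2/3) S^(1/2) = (1/5.14) × 1.217 × 0.4399^(2/3) × √0.012 = 0.015.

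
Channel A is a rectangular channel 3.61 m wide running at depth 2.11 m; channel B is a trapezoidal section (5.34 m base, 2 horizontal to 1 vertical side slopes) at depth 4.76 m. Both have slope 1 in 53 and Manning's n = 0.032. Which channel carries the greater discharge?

Channel A: Flow area A = b·y = 3.61 × 2.11 = 7.617 m². Wetted perimeter P = b + 2y = 3.61 + 2×2.11 = 7.83 m. Hydraulic radius R = A/P = 7.617/7.83 = 0.9728 m. Q_A = (1/0.032)·7.617·0.9728^(2/3)·√0.01887 = 32.1 m³/s.
Channel B: With bottom width b = 5.34 m and side slope z = 2: A = (b + zy)y = (5.34 + 2×4.76)×4.76 = 70.73 m²; P = b + 2y√(1+z²) = 5.34 + 2×4.76×2.236 = 26.63 m. Hydraulic radius R = A/P = 70.73/26.63 = 2.656 m. Q_B = (1/0.032)·70.73·2.656^(2/3)·√0.01887 = 582.4 m³/s.
Q_A = 32.1 m³/s vs Q_B = 582.4 m³/s, so channel B carries more.

channel B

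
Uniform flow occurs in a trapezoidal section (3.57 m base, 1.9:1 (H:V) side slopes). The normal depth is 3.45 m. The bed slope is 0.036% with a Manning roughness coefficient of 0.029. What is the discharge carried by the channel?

Q = 35.1 m³/s

With bottom width b = 3.57 m and side slope z = 1.9: A = (b + zy)y = (3.57 + 1.9×3.45)×3.45 = 34.93 m²; P = b + 2y√(1+z²) = 3.57 + 2×3.45×2.147 = 18.38 m.
Hydraulic radius R = A/P = 34.93/18.38 = 1.9 m.
Manning's equation: Q = (1/n) A R^(2/3) S^(1/2) = (1/0.029) × 34.93 × 1.9^(2/3) × 0.00036^(1/2) = 35.1 m³/s.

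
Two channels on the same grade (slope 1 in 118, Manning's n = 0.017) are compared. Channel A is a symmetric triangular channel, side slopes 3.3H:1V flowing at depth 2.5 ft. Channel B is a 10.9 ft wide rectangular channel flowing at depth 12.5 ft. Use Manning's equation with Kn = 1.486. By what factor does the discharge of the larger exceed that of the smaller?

Channel A: For a triangular section with side slope z = 3.3: A = zy² = 3.3×2.5² = 20.62 ft²; P = 2y√(1+z²) = 2×2.5×3.448 = 17.24 ft. Hydraulic radius R = A/P = 20.62/17.24 = 1.196 ft. Q_A = (1.486/0.017)·20.62·1.196^(2/3)·√0.008475 = 187 ft³/s.
Channel B: Flow area A = b·y = 10.9 × 12.5 = 136.2 ft². Wetted perimeter P = b + 2y = 10.9 + 2×12.5 = 35.9 ft. Hydraulic radius R = A/P = 136.2/35.9 = 3.795 ft. Q_B = (1.486/0.017)·136.2·3.795^(2/3)·√0.008475 = 2668 ft³/s.
The larger discharge is 2668 ft³/s and the smaller is 187 ft³/s; the ratio is 14.3.

14.3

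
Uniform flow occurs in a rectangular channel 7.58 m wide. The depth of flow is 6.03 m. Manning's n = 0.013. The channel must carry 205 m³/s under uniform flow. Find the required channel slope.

Flow area A = b·y = 7.58 × 6.03 = 45.71 m². Wetted perimeter P = b + 2y = 7.58 + 2×6.03 = 19.64 m.
Hydraulic radius R = A/P = 45.71/19.64 = 2.327 m.
From Manning's equation, S = [nQ / (1 A R^(2/3))]² = [0.013 × 205 / (1 × 45.71 × 2.327^(2/3))]² = 0.0011.

S = 0.0011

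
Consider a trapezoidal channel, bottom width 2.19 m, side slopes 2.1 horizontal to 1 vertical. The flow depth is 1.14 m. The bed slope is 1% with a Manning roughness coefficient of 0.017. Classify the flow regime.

supercritical

With bottom width b = 2.19 m and side slope z = 2.1: A = (b + zy)y = (2.19 + 2.1×1.14)×1.14 = 5.226 m²; P = b + 2y√(1+z²) = 2.19 + 2×1.14×2.326 = 7.493 m.
Hydraulic radius R = A/P = 5.226/7.493 = 0.6974 m.
V = (1/n) R^(2/3) √S = (1/0.017) × 0.6974^(2/3) × √0.01 = 4.626 m/s. Hydraulic depth D_h = A/T = 5.226/6.978 = 0.7489 m.
Froude number Fr = V/√(g·D_h) = 4.626/√(9.81×0.7489) = 1.71, which is greater than 1, so the flow is supercritical.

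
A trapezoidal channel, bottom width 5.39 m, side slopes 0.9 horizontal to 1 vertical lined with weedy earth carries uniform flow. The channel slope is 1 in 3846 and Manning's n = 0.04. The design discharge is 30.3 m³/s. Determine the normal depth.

y_n = 4.45 m

Manning's equation rearranged: A R^(2/3) = nQ / (1·√S) = 0.04 × 30.3 / (√0.00026) = 75.16.
Trying y = 3.14 m: A R^(2/3) = 39.08 — low.
Trying y = 4.87 m: A R^(2/3) = 89.38 — high.
Trying y = 4.45 m: A R^(2/3) = 75.1 — matches.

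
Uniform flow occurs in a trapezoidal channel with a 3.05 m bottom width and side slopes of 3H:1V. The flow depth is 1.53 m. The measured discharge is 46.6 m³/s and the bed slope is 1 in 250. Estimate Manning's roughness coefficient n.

n = 0.015

With bottom width b = 3.05 m and side slope z = 3: A = (b + zy)y = (3.05 + 3×1.53)×1.53 = 11.69 m²; P = b + 2y√(1+z²) = 3.05 + 2×1.53×3.162 = 12.73 m.
Hydraulic radius R = A/P = 11.69/12.73 = 0.9185 m.
Rearranging Manning's equation: n = (1/Q) A R^(2/3) S^(1/2) = (1/46.6) × 11.69 × 0.9185^(2/3) × √0.004 = 0.015.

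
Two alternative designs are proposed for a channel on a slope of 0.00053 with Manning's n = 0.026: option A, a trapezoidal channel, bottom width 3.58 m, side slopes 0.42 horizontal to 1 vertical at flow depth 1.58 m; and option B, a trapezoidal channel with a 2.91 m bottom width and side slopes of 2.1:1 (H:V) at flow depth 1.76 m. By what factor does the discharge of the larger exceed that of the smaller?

1.84

Channel A: With bottom width b = 3.58 m and side slope z = 0.42: A = (b + zy)y = (3.58 + 0.42×1.58)×1.58 = 6.705 m²; P = b + 2y√(1+z²) = 3.58 + 2×1.58×1.085 = 7.007 m. Hydraulic radius R = A/P = 6.705/7.007 = 0.9568 m. Q_A = (1/0.026)·6.705·0.9568^(2/3)·√0.00053 = 5.765 m³/s.
Channel B: With bottom width b = 2.91 m and side slope z = 2.1: A = (b + zy)y = (2.91 + 2.1×1.76)×1.76 = 11.63 m²; P = b + 2y√(1+z²) = 2.91 + 2×1.76×2.326 = 11.1 m. Hydraulic radius R = A/P = 11.63/11.1 = 1.048 m. Q_B = (1/0.026)·11.63·1.048^(2/3)·√0.00053 = 10.62 m³/s.
The larger discharge is 10.62 m³/s and the smaller is 5.765 m³/s; the ratio is 1.84.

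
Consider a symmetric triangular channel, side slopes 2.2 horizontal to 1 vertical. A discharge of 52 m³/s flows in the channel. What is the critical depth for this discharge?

At critical depth, Q² T / (g A³) = 1, i.e. A³/T = Q²/g = 52²/9.81 = 275.6.
Try y = 3.03 m: A³/T = 618.1 — high.
Try y = 2.58 m: A³/T = 276.6 — close enough.

y_c = 2.58 m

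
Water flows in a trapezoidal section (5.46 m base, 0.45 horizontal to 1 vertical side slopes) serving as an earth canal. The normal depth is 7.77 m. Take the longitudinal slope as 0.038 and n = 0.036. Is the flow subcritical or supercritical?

supercritical

With bottom width b = 5.46 m and side slope z = 0.45: A = (b + zy)y = (5.46 + 0.45×7.77)×7.77 = 69.59 m²; P = b + 2y√(1+z²) = 5.46 + 2×7.77×1.097 = 22.5 m.
Hydraulic radius R = A/P = 69.59/22.5 = 3.093 m.
V = (1/n) R^(2/3) √S = (1/0.036) × 3.093^(2/3) × √0.038 = 11.49 m/s. Hydraulic depth D_h = A/T = 69.59/12.45 = 5.588 m.
Froude number Fr = V/√(g·D_h) = 11.49/√(9.81×5.588) = 1.55, which is greater than 1, so the flow is supercritical.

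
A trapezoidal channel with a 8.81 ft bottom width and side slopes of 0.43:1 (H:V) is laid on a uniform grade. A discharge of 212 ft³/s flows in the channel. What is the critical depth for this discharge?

y_c = 2.51 ft

At critical depth, Q² T / (g A³) = 1, i.e. A³/T = Q²/g = 212²/32.2 = 1396.
At y = 1.74 ft: A³/T = 446.3 — short.
At y = 2.93 ft: A³/T = 2267 — over.
At y = 2.51 ft: A³/T = 1394 — matches.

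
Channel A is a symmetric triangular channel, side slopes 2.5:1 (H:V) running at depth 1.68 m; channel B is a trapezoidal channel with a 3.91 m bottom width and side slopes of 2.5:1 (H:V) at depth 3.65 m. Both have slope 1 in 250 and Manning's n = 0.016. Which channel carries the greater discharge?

channel B

Channel A: For a triangular section with side slope z = 2.5: A = zy² = 2.5×1.68² = 7.056 m²; P = 2y√(1+z²) = 2×1.68×2.693 = 9.047 m. Hydraulic radius R = A/P = 7.056/9.047 = 0.7799 m. Q_A = (1/0.016)·7.056·0.7799^(2/3)·√0.004 = 23.63 m³/s.
Channel B: With bottom width b = 3.91 m and side slope z = 2.5: A = (b + zy)y = (3.91 + 2.5×3.65)×3.65 = 47.58 m²; P = b + 2y√(1+z²) = 3.91 + 2×3.65×2.693 = 23.57 m. Hydraulic radius R = A/P = 47.58/23.57 = 2.019 m. Q_B = (1/0.016)·47.58·2.019^(2/3)·√0.004 = 300.4 m³/s.
Q_A = 23.63 m³/s vs Q_B = 300.4 m³/s, so channel B carries more.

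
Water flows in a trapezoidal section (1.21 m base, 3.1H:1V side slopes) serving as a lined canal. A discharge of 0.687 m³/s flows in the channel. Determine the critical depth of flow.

At critical depth, Q² T / (g A³) = 1, i.e. A³/T = Q²/g = 0.687²/9.81 = 0.04811.
At y = 0.185 m: A³/T = 0.01524 — low.
At y = 0.32 m: A³/T = 0.1095 — high.
At y = 0.256 m: A³/T = 0.04824 — matches.

y_c = 0.256 m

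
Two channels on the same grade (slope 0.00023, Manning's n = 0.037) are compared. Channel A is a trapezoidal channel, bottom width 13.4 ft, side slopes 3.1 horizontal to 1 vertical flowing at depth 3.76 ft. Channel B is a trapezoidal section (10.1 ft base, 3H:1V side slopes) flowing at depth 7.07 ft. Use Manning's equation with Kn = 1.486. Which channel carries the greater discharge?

channel B

Channel A: With bottom width b = 13.4 ft and side slope z = 3.1: A = (b + zy)y = (13.4 + 3.1×3.76)×3.76 = 94.21 ft²; P = b + 2y√(1+z²) = 13.4 + 2×3.76×3.257 = 37.89 ft. Hydraulic radius R = A/P = 94.21/37.89 = 2.486 ft. Q_A = (1.486/0.037)·94.21·2.486^(2/3)·√0.00023 = 105.3 ft³/s.
Channel B: With bottom width b = 10.1 ft and side slope z = 3: A = (b + zy)y = (10.1 + 3×7.07)×7.07 = 221.4 ft²; P = b + 2y√(1+z²) = 10.1 + 2×7.07×3.162 = 54.81 ft. Hydraulic radius R = A/P = 221.4/54.81 = 4.038 ft. Q_B = (1.486/0.037)·221.4·4.038^(2/3)·√0.00023 = 341.9 ft³/s.
Q_A = 105.3 ft³/s vs Q_B = 341.9 ft³/s, so channel B carries more.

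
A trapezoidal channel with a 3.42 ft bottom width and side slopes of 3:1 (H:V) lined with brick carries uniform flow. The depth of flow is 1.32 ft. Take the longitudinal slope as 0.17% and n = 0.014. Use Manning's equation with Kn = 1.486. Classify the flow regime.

With bottom width b = 3.42 ft and side slope z = 3: A = (b + zy)y = (3.42 + 3×1.32)×1.32 = 9.742 ft²; P = b + 2y√(1+z²) = 3.42 + 2×1.32×3.162 = 11.77 ft.
Hydraulic radius R = A/P = 9.742/11.77 = 0.8278 ft.
V = (1.486/n) R^(2/3) √S = (1.486/0.014) × 0.8278^(2/3) × √0.0017 = 3.858 ft/s. Hydraulic depth D_h = A/T = 9.742/11.34 = 0.859 ft.
Froude number Fr = V/√(g·D_h) = 3.858/√(32.2×0.859) = 0.734, which is less than 1, so the flow is subcritical.

subcritical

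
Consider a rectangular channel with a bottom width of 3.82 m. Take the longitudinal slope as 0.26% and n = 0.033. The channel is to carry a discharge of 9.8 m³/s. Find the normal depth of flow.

y_n = 1.76 m

Manning's equation rearranged: A R^(2/3) = nQ / (1·√S) = 0.033 × 9.8 / (√0.0026) = 6.342.
Try y = 2.15 m: A R^(2/3) = 8.276 — too large.
Try y = 1.34 m: A R^(2/3) = 4.365 — too small.
Try y = 1.76 m: A R^(2/3) = 6.341 — matches.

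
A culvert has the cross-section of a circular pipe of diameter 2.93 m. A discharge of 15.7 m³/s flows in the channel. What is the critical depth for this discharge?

y_c = 1.74 m

At critical depth, Q² T / (g A³) = 1, i.e. A³/T = Q²/g = 15.7²/9.81 = 25.13.
At y = 1.92 m: A³/T = 36.87 — over.
At y = 1.39 m: A³/T = 10.7 — short.
At y = 1.74 m: A³/T = 25.24 — ≈ 25.13.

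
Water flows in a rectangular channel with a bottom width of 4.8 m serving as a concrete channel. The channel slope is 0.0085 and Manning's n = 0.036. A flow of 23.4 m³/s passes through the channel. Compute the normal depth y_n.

Manning's equation rearranged: A R^(2/3) = nQ / (1·√S) = 0.036 × 23.4 / (√0.0085) = 9.137.
Trying y = 1.33 m: A R^(2/3) = 5.754 — low.
Trying y = 1.85 m: A R^(2/3) = 9.143 — close enough.

y_n = 1.85 m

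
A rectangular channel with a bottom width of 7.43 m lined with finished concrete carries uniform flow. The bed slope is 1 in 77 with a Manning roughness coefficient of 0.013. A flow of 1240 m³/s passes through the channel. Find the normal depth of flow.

y_n = 9.83 m

Manning's equation rearranged: A R^(2/3) = nQ / (1·√S) = 0.013 × 1240 / (√0.01299) = 141.5.
At y = 10.7 m: A R^(2/3) = 156.3 — too large.
At y = 8.52 m: A R^(2/3) = 119.3 — too small.
At y = 9.83 m: A R^(2/3) = 141.5 — matches.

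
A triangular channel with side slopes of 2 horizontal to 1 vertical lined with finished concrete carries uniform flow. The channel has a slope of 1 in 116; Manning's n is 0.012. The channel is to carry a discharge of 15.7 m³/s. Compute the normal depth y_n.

Manning's equation rearranged: A R^(2/3) = nQ / (1·√S) = 0.012 × 15.7 / (√0.008621) = 2.029.
At y = 1.56 m: A R^(2/3) = 3.829 — high.
At y = 0.996 m: A R^(2/3) = 1.157 — low.
At y = 1.23 m: A R^(2/3) = 2.031 — matches.

y_n = 1.23 m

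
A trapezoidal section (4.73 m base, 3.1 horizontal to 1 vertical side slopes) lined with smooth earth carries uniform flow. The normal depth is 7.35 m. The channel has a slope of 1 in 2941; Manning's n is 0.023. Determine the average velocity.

V = 1.97 m/s

With bottom width b = 4.73 m and side slope z = 3.1: A = (b + zy)y = (4.73 + 3.1×7.35)×7.35 = 202.2 m²; P = b + 2y√(1+z²) = 4.73 + 2×7.35×3.257 = 52.61 m.
Hydraulic radius R = A/P = 202.2/52.61 = 3.844 m.
From Manning's equation, V = (1/n) R^(2/3) S^(1/2) = (1/0.023) × 3.844^(2/3) × 0.00034^(1/2) = 1.97 m/s.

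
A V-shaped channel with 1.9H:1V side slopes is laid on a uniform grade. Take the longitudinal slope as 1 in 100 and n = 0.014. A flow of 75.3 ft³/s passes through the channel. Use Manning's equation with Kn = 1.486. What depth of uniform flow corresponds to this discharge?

y_n = 2.01 ft

Manning's equation rearranged: A R^(2/3) = nQ / (1.486·√S) = 0.014 × 75.3 / (1.486 × √0.01) = 7.094.
At y = 1.47 ft: A R^(2/3) = 3.082 — low.
At y = 2.28 ft: A R^(2/3) = 9.935 — high.
At y = 2.01 ft: A R^(2/3) = 7.099 — close enough.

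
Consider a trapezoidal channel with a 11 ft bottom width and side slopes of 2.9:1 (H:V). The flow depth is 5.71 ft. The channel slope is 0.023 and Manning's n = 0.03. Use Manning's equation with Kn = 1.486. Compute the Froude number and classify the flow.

supercritical

With bottom width b = 11 ft and side slope z = 2.9: A = (b + zy)y = (11 + 2.9×5.71)×5.71 = 157.4 ft²; P = b + 2y√(1+z²) = 11 + 2×5.71×3.068 = 46.03 ft.
Hydraulic radius R = A/P = 157.4/46.03 = 3.419 ft.
V = (1.486/n) R^(2/3) √S = (1.486/0.03) × 3.419^(2/3) × √0.023 = 17.05 ft/s. Hydraulic depth D_h = A/T = 157.4/44.12 = 3.567 ft.
Froude number Fr = V/√(g·D_h) = 17.05/√(32.2×3.567) = 1.59, which is greater than 1, so the flow is supercritical.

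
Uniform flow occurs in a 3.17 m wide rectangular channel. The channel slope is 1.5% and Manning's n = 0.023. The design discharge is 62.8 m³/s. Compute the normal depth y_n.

y_n = 3.51 m

Manning's equation rearranged: A R^(2/3) = nQ / (1·√S) = 0.023 × 62.8 / (√0.015) = 11.79.
Try y = 3.89 m: A R^(2/3) = 13.35 — over.
Try y = 2.42 m: A R^(2/3) = 7.454 — short.
Try y = 3.51 m: A R^(2/3) = 11.8 — ≈ 11.79.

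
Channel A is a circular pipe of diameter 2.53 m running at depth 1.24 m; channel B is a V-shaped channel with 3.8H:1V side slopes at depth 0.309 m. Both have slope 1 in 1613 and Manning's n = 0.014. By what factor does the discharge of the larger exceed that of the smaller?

Channel A: For a circular section of diameter D = 2.53 m at depth y = 1.24 m, the central angle is θ = 2 arccos(1 − 2y/D) = 3.102 rad. Then A = (D²/8)(θ − sin θ) = 2.45 m² and P = Dθ/2 = 3.924 m. Hydraulic radius R = A/P = 2.45/3.924 = 0.6244 m. Q_A = (1/0.014)·2.45·0.6244^(2/3)·√0.00062 = 3.184 m³/s.
Channel B: For a triangular section with side slope z = 3.8: A = zy² = 3.8×0.309² = 0.3628 m²; P = 2y√(1+z²) = 2×0.309×3.929 = 2.428 m. Hydraulic radius R = A/P = 0.3628/2.428 = 0.1494 m. Q_B = (1/0.014)·0.3628·0.1494^(2/3)·√0.00062 = 0.1817 m³/s.
The larger discharge is 3.184 m³/s and the smaller is 0.1817 m³/s; the ratio is 17.5.

17.5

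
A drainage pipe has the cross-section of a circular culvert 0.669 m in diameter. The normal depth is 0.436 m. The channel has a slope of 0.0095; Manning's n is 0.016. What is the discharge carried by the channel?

Q = 0.494 m³/s

For a circular section of diameter D = 0.669 m at depth y = 0.436 m, the central angle is θ = 2 arccos(1 − 2y/D) = 3.758 rad. Then A = (D²/8)(θ − sin θ) = 0.2426 m² and P = Dθ/2 = 1.257 m.
Hydraulic radius R = A/P = 0.2426/1.257 = 0.193 m.
Manning's equation: Q = (1/n) A R^(2/3) S^(1/2) = (1/0.016) × 0.2426 × 0.193^(2/3) × 0.0095^(1/2) = 0.494 m³/s.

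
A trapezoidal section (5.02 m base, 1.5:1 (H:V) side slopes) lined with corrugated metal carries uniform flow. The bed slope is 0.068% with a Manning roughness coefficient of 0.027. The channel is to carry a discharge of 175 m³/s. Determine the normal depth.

Manning's equation rearranged: A R^(2/3) = nQ / (1·√S) = 0.027 × 175 / (√0.00068) = 181.2.
Try y = 5.39 m: A R^(2/3) = 143.3 — short.
Try y = 7.42 m: A R^(2/3) = 290.3 — over.
Try y = 6 m: A R^(2/3) = 181 — close enough.

y_n = 6 m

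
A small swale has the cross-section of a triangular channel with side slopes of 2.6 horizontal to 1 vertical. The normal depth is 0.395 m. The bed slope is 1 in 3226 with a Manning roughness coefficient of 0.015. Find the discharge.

Q = 0.154 m³/s

For a triangular section with side slope z = 2.6: A = zy² = 2.6×0.395² = 0.4057 m²; P = 2y√(1+z²) = 2×0.395×2.786 = 2.201 m.
Hydraulic radius R = A/P = 0.4057/2.201 = 0.1843 m.
Manning's equation: Q = (1/n) A R^(2/3) S^(1/2) = (1/0.015) × 0.4057 × 0.1843^(2/3) × 0.00031^(1/2) = 0.154 m³/s.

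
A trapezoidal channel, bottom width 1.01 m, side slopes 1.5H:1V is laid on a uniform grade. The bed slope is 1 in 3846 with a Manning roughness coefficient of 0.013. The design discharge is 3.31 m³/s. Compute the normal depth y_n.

y_n = 1.24 m

Manning's equation rearranged: A R^(2/3) = nQ / (1·√S) = 0.013 × 3.31 / (√0.00026) = 2.669.
Try y = 1.51 m: A R^(2/3) = 4.141 — over.
Try y = 0.848 m: A R^(2/3) = 1.179 — short.
Try y = 1.24 m: A R^(2/3) = 2.669 — ≈ 2.669.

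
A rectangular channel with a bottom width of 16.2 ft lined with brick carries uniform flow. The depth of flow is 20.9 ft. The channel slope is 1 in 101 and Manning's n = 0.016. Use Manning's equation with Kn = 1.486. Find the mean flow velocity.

V = 30 ft/s

Flow area A = b·y = 16.2 × 20.9 = 338.6 ft². Wetted perimeter P = b + 2y = 16.2 + 2×20.9 = 58 ft.
Hydraulic radius R = A/P = 338.6/58 = 5.838 ft.
From Manning's equation, V = (1.486/n) R^(2/3) S^(1/2) = (1.486/0.016) × 5.838^(2/3) × 0.009901^(1/2) = 30 ft/s.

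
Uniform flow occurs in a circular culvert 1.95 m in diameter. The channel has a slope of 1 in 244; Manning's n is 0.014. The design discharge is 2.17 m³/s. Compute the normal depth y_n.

Manning's equation rearranged: A R^(2/3) = nQ / (1·√S) = 0.014 × 2.17 / (√0.004098) = 0.4746.
Try y = 0.566 m: A R^(2/3) = 0.3398 — low.
Try y = 0.674 m: A R^(2/3) = 0.475 — ≈ 0.4746.

y_n = 0.674 m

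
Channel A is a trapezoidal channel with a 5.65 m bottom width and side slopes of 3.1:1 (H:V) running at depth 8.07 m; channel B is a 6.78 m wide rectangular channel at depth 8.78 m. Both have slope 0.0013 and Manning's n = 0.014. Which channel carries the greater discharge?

Channel A: With bottom width b = 5.65 m and side slope z = 3.1: A = (b + zy)y = (5.65 + 3.1×8.07)×8.07 = 247.5 m²; P = b + 2y√(1+z²) = 5.65 + 2×8.07×3.257 = 58.22 m. Hydraulic radius R = A/P = 247.5/58.22 = 4.251 m. Q_A = (1/0.014)·247.5·4.251^(2/3)·√0.0013 = 1672 m³/s.
Channel B: Flow area A = b·y = 6.78 × 8.78 = 59.53 m². Wetted perimeter P = b + 2y = 6.78 + 2×8.78 = 24.34 m. Hydraulic radius R = A/P = 59.53/24.34 = 2.446 m. Q_B = (1/0.014)·59.53·2.446^(2/3)·√0.0013 = 278.3 m³/s.
Q_A = 1672 m³/s vs Q_B = 278.3 m³/s, so channel A carries more.

channel A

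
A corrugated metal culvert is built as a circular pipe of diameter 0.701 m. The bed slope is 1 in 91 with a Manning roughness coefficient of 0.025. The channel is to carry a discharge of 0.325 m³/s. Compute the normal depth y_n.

Manning's equation rearranged: A R^(2/3) = nQ / (1·√S) = 0.025 × 0.325 / (√0.01099) = 0.07751.
Trying y = 0.278 m: A R^(2/3) = 0.04009 — low.
Trying y = 0.505 m: A R^(2/3) = 0.105 — high.
Trying y = 0.408 m: A R^(2/3) = 0.07747 — matches.

y_n = 0.408 m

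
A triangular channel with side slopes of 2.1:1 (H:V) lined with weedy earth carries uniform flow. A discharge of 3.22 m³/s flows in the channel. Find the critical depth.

At critical depth, Q² T / (g A³) = 1, i.e. A³/T = Q²/g = 3.22²/9.81 = 1.057.
Try y = 0.73 m: A³/T = 0.4571 — too small.
Try y = 0.863 m: A³/T = 1.056 — ≈ 1.057.

y_c = 0.863 m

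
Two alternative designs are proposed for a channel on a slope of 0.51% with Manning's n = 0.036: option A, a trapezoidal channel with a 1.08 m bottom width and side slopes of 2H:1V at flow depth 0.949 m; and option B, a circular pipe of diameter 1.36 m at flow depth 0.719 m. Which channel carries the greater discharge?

Channel A: With bottom width b = 1.08 m and side slope z = 2: A = (b + zy)y = (1.08 + 2×0.949)×0.949 = 2.826 m²; P = b + 2y√(1+z²) = 1.08 + 2×0.949×2.236 = 5.324 m. Hydraulic radius R = A/P = 2.826/5.324 = 0.5308 m. Q_A = (1/0.036)·2.826·0.5308^(2/3)·√0.0051 = 3.675 m³/s.
Channel B: For a circular section of diameter D = 1.36 m at depth y = 0.719 m, the central angle is θ = 2 arccos(1 − 2y/D) = 3.256 rad. Then A = (D²/8)(θ − sin θ) = 0.7793 m² and P = Dθ/2 = 2.214 m. Hydraulic radius R = A/P = 0.7793/2.214 = 0.352 m. Q_B = (1/0.036)·0.7793·0.352^(2/3)·√0.0051 = 0.7707 m³/s.
Q_A = 3.675 m³/s vs Q_B = 0.7707 m³/s, so channel A carries more.

channel A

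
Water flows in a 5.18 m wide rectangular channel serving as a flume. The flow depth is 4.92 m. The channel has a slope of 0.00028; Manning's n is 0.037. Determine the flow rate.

Q = 16.4 m³/s

Flow area A = b·y = 5.18 × 4.92 = 25.49 m². Wetted perimeter P = b + 2y = 5.18 + 2×4.92 = 15.02 m.
Hydraulic radius R = A/P = 25.49/15.02 = 1.697 m.
Manning's equation: Q = (1/n) A R^(2/3) S^(1/2) = (1/0.037) × 25.49 × 1.697^(2/3) × 0.00028^(1/2) = 16.4 m³/s.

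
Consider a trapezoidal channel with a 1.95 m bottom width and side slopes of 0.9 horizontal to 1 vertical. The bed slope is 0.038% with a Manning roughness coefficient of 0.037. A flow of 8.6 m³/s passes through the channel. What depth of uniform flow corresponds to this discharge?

y_n = 2.91 m

Manning's equation rearranged: A R^(2/3) = nQ / (1·√S) = 0.037 × 8.6 / (√0.00038) = 16.32.
Try y = 2.24 m: A R^(2/3) = 9.545 — too small.
Try y = 3.58 m: A R^(2/3) = 25.31 — too large.
Try y = 2.91 m: A R^(2/3) = 16.32 — close enough.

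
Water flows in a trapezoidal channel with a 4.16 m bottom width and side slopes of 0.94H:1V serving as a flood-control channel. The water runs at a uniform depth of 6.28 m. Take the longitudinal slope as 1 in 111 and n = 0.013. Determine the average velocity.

With bottom width b = 4.16 m and side slope z = 0.94: A = (b + zy)y = (4.16 + 0.94×6.28)×6.28 = 63.2 m²; P = b + 2y√(1+z²) = 4.16 + 2×6.28×1.372 = 21.4 m.
Hydraulic radius R = A/P = 63.2/21.4 = 2.953 m.
From Manning's equation, V = (1/n) R^(2/3) S^(1/2) = (1/0.013) × 2.953^(2/3) × 0.009009^(1/2) = 15 m/s.

V = 15 m/s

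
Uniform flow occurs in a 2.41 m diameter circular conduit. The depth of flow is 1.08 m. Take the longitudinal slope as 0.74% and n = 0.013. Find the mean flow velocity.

V = 4.5 m/s

For a circular section of diameter D = 2.41 m at depth y = 1.08 m, the central angle is θ = 2 arccos(1 − 2y/D) = 2.934 rad. Then A = (D²/8)(θ − sin θ) = 1.98 m² and P = Dθ/2 = 3.535 m.
Hydraulic radius R = A/P = 1.98/3.535 = 0.5601 m.
From Manning's equation, V = (1/n) R^(2/3) S^(1/2) = (1/0.013) × 0.5601^(2/3) × 0.0074^(1/2) = 4.5 m/s.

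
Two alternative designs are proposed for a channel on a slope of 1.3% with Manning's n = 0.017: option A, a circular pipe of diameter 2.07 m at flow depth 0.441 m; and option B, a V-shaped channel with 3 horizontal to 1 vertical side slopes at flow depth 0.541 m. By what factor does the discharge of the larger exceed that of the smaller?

1.64

Channel A: For a circular section of diameter D = 2.07 m at depth y = 0.441 m, the central angle is θ = 2 arccos(1 − 2y/D) = 1.919 rad. Then A = (D²/8)(θ − sin θ) = 0.5244 m² and P = Dθ/2 = 1.986 m. Hydraulic radius R = A/P = 0.5244/1.986 = 0.264 m. Q_A = (1/0.017)·0.5244·0.264^(2/3)·√0.013 = 1.447 m³/s.
Channel B: For a triangular section with side slope z = 3: A = zy² = 3×0.541² = 0.878 m²; P = 2y√(1+z²) = 2×0.541×3.162 = 3.422 m. Hydraulic radius R = A/P = 0.878/3.422 = 0.2566 m. Q_B = (1/0.017)·0.878·0.2566^(2/3)·√0.013 = 2.378 m³/s.
The larger discharge is 2.378 m³/s and the smaller is 1.447 m³/s; the ratio is 1.64.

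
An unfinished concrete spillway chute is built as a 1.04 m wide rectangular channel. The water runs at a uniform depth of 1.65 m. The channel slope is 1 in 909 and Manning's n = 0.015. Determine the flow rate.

Q = 2.04 m³/s

Flow area A = b·y = 1.04 × 1.65 = 1.716 m². Wetted perimeter P = b + 2y = 1.04 + 2×1.65 = 4.34 m.
Hydraulic radius R = A/P = 1.716/4.34 = 0.3954 m.
Manning's equation: Q = (1/n) A R^(2/3) S^(1/2) = (1/0.015) × 1.716 × 0.3954^(2/3) × 0.0011^(1/2) = 2.04 m³/s.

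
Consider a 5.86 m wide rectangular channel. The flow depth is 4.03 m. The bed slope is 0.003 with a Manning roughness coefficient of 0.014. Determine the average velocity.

V = 5.57 m/s

Flow area A = b·y = 5.86 × 4.03 = 23.62 m². Wetted perimeter P = b + 2y = 5.86 + 2×4.03 = 13.92 m.
Hydraulic radius R = A/P = 23.62/13.92 = 1.697 m.
From Manning's equation, V = (1/n) R^(2/3) S^(1/2) = (1/0.014) × 1.697^(2/3) × 0.003^(1/2) = 5.57 m/s.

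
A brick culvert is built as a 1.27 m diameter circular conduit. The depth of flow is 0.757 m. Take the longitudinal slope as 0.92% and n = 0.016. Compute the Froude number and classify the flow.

For a circular section of diameter D = 1.27 m at depth y = 0.757 m, the central angle is θ = 2 arccos(1 − 2y/D) = 3.528 rad. Then A = (D²/8)(θ − sin θ) = 0.7874 m² and P = Dθ/2 = 2.24 m.
Hydraulic radius R = A/P = 0.7874/2.24 = 0.3514 m.
V = (1/n) R^(2/3) √S = (1/0.016) × 0.3514^(2/3) × √0.0092 = 2.985 m/s. Hydraulic depth D_h = A/T = 0.7874/1.246 = 0.6317 m.
Froude number Fr = V/√(g·D_h) = 2.985/√(9.81×0.6317) = 1.2, which is greater than 1, so the flow is supercritical.

supercritical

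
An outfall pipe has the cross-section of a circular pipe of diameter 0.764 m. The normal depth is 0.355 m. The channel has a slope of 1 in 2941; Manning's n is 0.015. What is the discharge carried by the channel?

Q = 0.0824 m³/s

For a circular section of diameter D = 0.764 m at depth y = 0.355 m, the central angle is θ = 2 arccos(1 − 2y/D) = 3 rad. Then A = (D²/8)(θ − sin θ) = 0.2086 m² and P = Dθ/2 = 1.146 m.
Hydraulic radius R = A/P = 0.2086/1.146 = 0.182 m.
Manning's equation: Q = (1/n) A R^(2/3) S^(1/2) = (1/0.015) × 0.2086 × 0.182^(2/3) × 0.00034^(1/2) = 0.0824 m³/s.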